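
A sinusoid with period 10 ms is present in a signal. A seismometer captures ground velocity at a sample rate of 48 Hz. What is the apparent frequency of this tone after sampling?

T = 10 ms → f = 1/T = 100 Hz.
100 Hz mod fs = 4 Hz.
4 Hz ≤ fs/2 = 24 Hz, appears at 4 Hz.

4 Hz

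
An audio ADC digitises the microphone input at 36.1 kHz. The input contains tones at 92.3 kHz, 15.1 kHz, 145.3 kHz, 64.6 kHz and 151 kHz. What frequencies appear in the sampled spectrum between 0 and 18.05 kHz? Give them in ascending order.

0.9 kHz, 6.6 kHz, 7.6 kHz, 15.1 kHz, 16 kHz

fs/2 = 18.05 kHz.
92.3 kHz mod fs = 20.1 kHz.
20.1 kHz > fs/2 = 18.05 kHz, folds to fs − 20.1 kHz = 16 kHz.
15.1 kHz ≤ fs/2 = 18.05 kHz, passes unchanged.
145.3 kHz mod fs = 0.9 kHz.
0.9 kHz ≤ fs/2 = 18.05 kHz, appears at 0.9 kHz.
64.6 kHz mod fs = 28.5 kHz.
28.5 kHz > fs/2 = 18.05 kHz, folds to fs − 28.5 kHz = 7.6 kHz.
151 kHz mod fs = 6.6 kHz.
6.6 kHz ≤ fs/2 = 18.05 kHz, appears at 6.6 kHz.
Distinct values: {0.9 kHz, 6.6 kHz, 7.6 kHz, 15.1 kHz, 16 kHz}.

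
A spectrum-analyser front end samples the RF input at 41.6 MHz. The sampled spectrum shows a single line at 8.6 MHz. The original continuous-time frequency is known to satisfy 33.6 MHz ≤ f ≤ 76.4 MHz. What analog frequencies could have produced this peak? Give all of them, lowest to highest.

Frequencies that alias to 8.6 MHz are k·fs ± 8.6 MHz for integer k ≥ 0.
k=0: 8.6 MHz.
k=1: 33 MHz, 50.2 MHz.
k=2: 74.6 MHz, 91.8 MHz.
k=3: 116.2 MHz, 133.4 MHz.
Within [33.6 MHz, 76.4 MHz]: 50.2 MHz, 74.6 MHz.

50.2 MHz, 74.6 MHz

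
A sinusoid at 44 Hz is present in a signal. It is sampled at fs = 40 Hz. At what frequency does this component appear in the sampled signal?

44 Hz mod fs = 4 Hz.
4 Hz ≤ fs/2 = 20 Hz, appears at 4 Hz.

4 Hz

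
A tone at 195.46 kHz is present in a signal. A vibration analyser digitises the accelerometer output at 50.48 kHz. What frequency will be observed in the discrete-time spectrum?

6.46 kHz

195.46 kHz mod fs = 44.02 kHz.
44.02 kHz > fs/2 = 25.24 kHz, folds to fs − 44.02 kHz = 6.46 kHz.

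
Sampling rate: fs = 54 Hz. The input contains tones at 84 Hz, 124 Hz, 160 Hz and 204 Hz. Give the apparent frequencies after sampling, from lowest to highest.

2 Hz, 12 Hz, 16 Hz, 24 Hz

fs/2 = 27 Hz.
84 Hz mod fs = 30 Hz.
30 Hz > fs/2 = 27 Hz, folds to fs − 30 Hz = 24 Hz.
124 Hz mod fs = 16 Hz.
16 Hz ≤ fs/2 = 27 Hz, appears at 16 Hz.
160 Hz mod fs = 52 Hz.
52 Hz > fs/2 = 27 Hz, folds to fs − 52 Hz = 2 Hz.
204 Hz mod fs = 42 Hz.
42 Hz > fs/2 = 27 Hz, folds to fs − 42 Hz = 12 Hz.
Distinct values: {2 Hz, 12 Hz, 16 Hz, 24 Hz}.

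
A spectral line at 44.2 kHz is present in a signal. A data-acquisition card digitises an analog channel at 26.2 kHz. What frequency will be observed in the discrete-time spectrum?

44.2 kHz mod fs = 18 kHz.
18 kHz > fs/2 = 13.1 kHz, folds to fs − 18 kHz = 8.2 kHz.

8.2 kHz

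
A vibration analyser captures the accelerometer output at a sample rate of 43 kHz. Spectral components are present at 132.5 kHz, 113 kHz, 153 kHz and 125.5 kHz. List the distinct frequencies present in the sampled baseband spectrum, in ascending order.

3.5 kHz, 16 kHz, 19 kHz

fs/2 = 21.5 kHz.
132.5 kHz mod fs = 3.5 kHz.
3.5 kHz ≤ fs/2 = 21.5 kHz, appears at 3.5 kHz.
113 kHz mod fs = 27 kHz.
27 kHz > fs/2 = 21.5 kHz, folds to fs − 27 kHz = 16 kHz.
153 kHz mod fs = 24 kHz.
24 kHz > fs/2 = 21.5 kHz, folds to fs − 24 kHz = 19 kHz.
125.5 kHz mod fs = 39.5 kHz.
39.5 kHz > fs/2 = 21.5 kHz, folds to fs − 39.5 kHz = 3.5 kHz.
Distinct values: {3.5 kHz, 16 kHz, 19 kHz}.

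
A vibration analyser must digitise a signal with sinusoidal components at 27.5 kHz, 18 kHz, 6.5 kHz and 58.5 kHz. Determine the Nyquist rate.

117 kHz

Highest-frequency component: 58.5 kHz.
Nyquist rate = 2 × 58.5 kHz = 117 kHz.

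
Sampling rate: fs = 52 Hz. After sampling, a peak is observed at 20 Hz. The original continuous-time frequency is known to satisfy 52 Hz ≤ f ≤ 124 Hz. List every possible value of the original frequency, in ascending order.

72 Hz, 84 Hz, 124 Hz

Frequencies that alias to 20 Hz are k·fs ± 20 Hz for integer k ≥ 0.
k=0: 20 Hz.
k=1: 32 Hz, 72 Hz.
k=2: 84 Hz, 124 Hz.
k=3: 136 Hz, 176 Hz.
Within [52 Hz, 124 Hz]: 72 Hz, 84 Hz, 124 Hz.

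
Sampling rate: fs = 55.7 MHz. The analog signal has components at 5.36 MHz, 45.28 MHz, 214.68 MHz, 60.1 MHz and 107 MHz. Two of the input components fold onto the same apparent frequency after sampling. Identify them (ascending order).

60.1 MHz, 107 MHz

fs/2 = 27.85 MHz.
5.36 MHz ≤ fs/2 = 27.85 MHz, passes unchanged.
45.28 MHz > fs/2 = 27.85 MHz, folds to fs − 45.28 MHz = 10.42 MHz.
214.68 MHz mod fs = 47.58 MHz.
47.58 MHz > fs/2 = 27.85 MHz, folds to fs − 47.58 MHz = 8.12 MHz.
60.1 MHz mod fs = 4.4 MHz.
4.4 MHz ≤ fs/2 = 27.85 MHz, appears at 4.4 MHz.
107 MHz mod fs = 51.3 MHz.
51.3 MHz > fs/2 = 27.85 MHz, folds to fs − 51.3 MHz = 4.4 MHz.
60.1 MHz and 107 MHz both map to 4.4 MHz.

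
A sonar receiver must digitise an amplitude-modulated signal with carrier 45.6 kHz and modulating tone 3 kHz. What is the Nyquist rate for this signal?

AM sidebands sit at fc ± fm = 42.6 kHz and 48.6 kHz.
Highest-frequency component: 48.6 kHz.
Nyquist rate = 2 × 48.6 kHz = 97.2 kHz.

97.2 kHz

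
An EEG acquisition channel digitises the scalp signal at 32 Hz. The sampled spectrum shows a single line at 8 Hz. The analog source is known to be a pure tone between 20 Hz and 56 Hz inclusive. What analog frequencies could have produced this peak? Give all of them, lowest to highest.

24 Hz, 40 Hz, 56 Hz

Frequencies that alias to 8 Hz are k·fs ± 8 Hz for integer k ≥ 0.
k=0: 8 Hz.
k=1: 24 Hz, 40 Hz.
k=2: 56 Hz, 72 Hz.
k=3: 88 Hz, 104 Hz.
Within [20 Hz, 56 Hz]: 24 Hz, 40 Hz, 56 Hz.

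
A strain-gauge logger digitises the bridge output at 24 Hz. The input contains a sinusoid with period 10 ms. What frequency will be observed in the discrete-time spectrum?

T = 10 ms → f = 1/T = 100 Hz.
100 Hz mod fs = 4 Hz.
4 Hz ≤ fs/2 = 12 Hz, appears at 4 Hz.

4 Hz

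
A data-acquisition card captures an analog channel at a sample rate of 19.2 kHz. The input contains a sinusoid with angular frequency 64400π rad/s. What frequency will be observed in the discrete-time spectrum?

6.2 kHz

ω = 64400π rad/s → f = ω/(2π) = 32200 Hz = 32.2 kHz.
32.2 kHz mod fs = 13 kHz.
13 kHz > fs/2 = 9.6 kHz, folds to fs − 13 kHz = 6.2 kHz.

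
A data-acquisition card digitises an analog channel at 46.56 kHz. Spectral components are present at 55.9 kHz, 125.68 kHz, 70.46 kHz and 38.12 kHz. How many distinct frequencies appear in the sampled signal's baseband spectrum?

fs/2 = 23.28 kHz.
55.9 kHz mod fs = 9.34 kHz.
9.34 kHz ≤ fs/2 = 23.28 kHz, appears at 9.34 kHz.
125.68 kHz mod fs = 32.56 kHz.
32.56 kHz > fs/2 = 23.28 kHz, folds to fs − 32.56 kHz = 14 kHz.
70.46 kHz mod fs = 23.9 kHz.
23.9 kHz > fs/2 = 23.28 kHz, folds to fs − 23.9 kHz = 22.66 kHz.
38.12 kHz > fs/2 = 23.28 kHz, folds to fs − 38.12 kHz = 8.44 kHz.
Distinct values: {8.44 kHz, 9.34 kHz, 14 kHz, 22.66 kHz} → 4.

4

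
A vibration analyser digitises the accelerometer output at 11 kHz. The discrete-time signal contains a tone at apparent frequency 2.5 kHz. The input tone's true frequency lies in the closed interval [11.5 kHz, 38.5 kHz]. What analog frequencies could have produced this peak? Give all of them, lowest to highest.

13.5 kHz, 19.5 kHz, 24.5 kHz, 30.5 kHz, 35.5 kHz

Frequencies that alias to 2.5 kHz are k·fs ± 2.5 kHz for integer k ≥ 0.
k=0: 2.5 kHz.
k=1: 8.5 kHz, 13.5 kHz.
k=2: 19.5 kHz, 24.5 kHz.
k=3: 30.5 kHz, 35.5 kHz.
k=4: 41.5 kHz, 46.5 kHz.
Within [11.5 kHz, 38.5 kHz]: 13.5 kHz, 19.5 kHz, 24.5 kHz, 30.5 kHz, 35.5 kHz.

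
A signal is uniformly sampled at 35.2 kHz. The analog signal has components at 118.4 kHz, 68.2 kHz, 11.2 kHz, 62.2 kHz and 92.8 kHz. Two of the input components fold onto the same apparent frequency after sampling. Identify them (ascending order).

92.8 kHz, 118.4 kHz

fs/2 = 17.6 kHz.
118.4 kHz mod fs = 12.8 kHz.
12.8 kHz ≤ fs/2 = 17.6 kHz, appears at 12.8 kHz.
68.2 kHz mod fs = 33 kHz.
33 kHz > fs/2 = 17.6 kHz, folds to fs − 33 kHz = 2.2 kHz.
11.2 kHz ≤ fs/2 = 17.6 kHz, passes unchanged.
62.2 kHz mod fs = 27 kHz.
27 kHz > fs/2 = 17.6 kHz, folds to fs − 27 kHz = 8.2 kHz.
92.8 kHz mod fs = 22.4 kHz.
22.4 kHz > fs/2 = 17.6 kHz, folds to fs − 22.4 kHz = 12.8 kHz.
92.8 kHz and 118.4 kHz both map to 12.8 kHz.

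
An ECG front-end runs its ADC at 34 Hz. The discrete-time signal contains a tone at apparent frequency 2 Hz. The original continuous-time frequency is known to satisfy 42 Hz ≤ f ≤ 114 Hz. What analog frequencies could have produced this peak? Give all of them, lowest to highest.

Frequencies that alias to 2 Hz are k·fs ± 2 Hz for integer k ≥ 0.
k=0: 2 Hz.
k=1: 32 Hz, 36 Hz.
k=2: 66 Hz, 70 Hz.
k=3: 100 Hz, 104 Hz.
k=4: 134 Hz, 138 Hz.
Within [42 Hz, 114 Hz]: 66 Hz, 70 Hz, 100 Hz, 104 Hz.

66 Hz, 70 Hz, 100 Hz, 104 Hz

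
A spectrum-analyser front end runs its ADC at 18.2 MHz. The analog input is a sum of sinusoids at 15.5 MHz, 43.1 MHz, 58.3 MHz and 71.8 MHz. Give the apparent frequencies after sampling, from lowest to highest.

fs/2 = 9.1 MHz.
15.5 MHz > fs/2 = 9.1 MHz, folds to fs − 15.5 MHz = 2.7 MHz.
43.1 MHz mod fs = 6.7 MHz.
6.7 MHz ≤ fs/2 = 9.1 MHz, appears at 6.7 MHz.
58.3 MHz mod fs = 3.7 MHz.
3.7 MHz ≤ fs/2 = 9.1 MHz, appears at 3.7 MHz.
71.8 MHz mod fs = 17.2 MHz.
17.2 MHz > fs/2 = 9.1 MHz, folds to fs − 17.2 MHz = 1 MHz.
Distinct values: {1 MHz, 2.7 MHz, 3.7 MHz, 6.7 MHz}.

1 MHz, 2.7 MHz, 3.7 MHz, 6.7 MHz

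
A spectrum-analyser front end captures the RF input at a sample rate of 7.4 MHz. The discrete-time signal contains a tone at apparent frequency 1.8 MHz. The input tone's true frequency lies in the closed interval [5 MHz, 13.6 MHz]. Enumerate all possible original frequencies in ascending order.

5.6 MHz, 9.2 MHz, 13 MHz

Frequencies that alias to 1.8 MHz are k·fs ± 1.8 MHz for integer k ≥ 0.
k=0: 1.8 MHz.
k=1: 5.6 MHz, 9.2 MHz.
k=2: 13 MHz, 16.6 MHz.
k=3: 20.4 MHz, 24 MHz.
Within [5 MHz, 13.6 MHz]: 5.6 MHz, 9.2 MHz, 13 MHz.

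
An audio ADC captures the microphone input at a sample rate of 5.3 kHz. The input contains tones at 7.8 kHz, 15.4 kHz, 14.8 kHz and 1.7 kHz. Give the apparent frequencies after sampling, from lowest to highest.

0.5 kHz, 1.1 kHz, 1.7 kHz, 2.5 kHz

fs/2 = 2.65 kHz.
7.8 kHz mod fs = 2.5 kHz.
2.5 kHz ≤ fs/2 = 2.65 kHz, appears at 2.5 kHz.
15.4 kHz mod fs = 4.8 kHz.
4.8 kHz > fs/2 = 2.65 kHz, folds to fs − 4.8 kHz = 0.5 kHz.
14.8 kHz mod fs = 4.2 kHz.
4.2 kHz > fs/2 = 2.65 kHz, folds to fs − 4.2 kHz = 1.1 kHz.
1.7 kHz ≤ fs/2 = 2.65 kHz, passes unchanged.
Distinct values: {0.5 kHz, 1.1 kHz, 1.7 kHz, 2.5 kHz}.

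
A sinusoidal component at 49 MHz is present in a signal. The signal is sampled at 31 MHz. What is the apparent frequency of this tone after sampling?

13 MHz

49 MHz mod fs = 18 MHz.
18 MHz > fs/2 = 15.5 MHz, folds to fs − 18 MHz = 13 MHz.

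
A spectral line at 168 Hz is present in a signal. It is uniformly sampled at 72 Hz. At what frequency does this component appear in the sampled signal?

24 Hz

168 Hz mod fs = 24 Hz.
24 Hz ≤ fs/2 = 36 Hz, appears at 24 Hz.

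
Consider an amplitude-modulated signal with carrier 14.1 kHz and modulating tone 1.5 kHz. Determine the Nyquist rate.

31.2 kHz

AM sidebands sit at fc ± fm = 12.6 kHz and 15.6 kHz.
Highest-frequency component: 15.6 kHz.
Nyquist rate = 2 × 15.6 kHz = 31.2 kHz.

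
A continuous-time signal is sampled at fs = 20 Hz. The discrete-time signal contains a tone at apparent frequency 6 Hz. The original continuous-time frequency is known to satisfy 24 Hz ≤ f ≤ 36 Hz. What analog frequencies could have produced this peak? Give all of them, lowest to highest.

26 Hz, 34 Hz

Frequencies that alias to 6 Hz are k·fs ± 6 Hz for integer k ≥ 0.
k=0: 6 Hz.
k=1: 14 Hz, 26 Hz.
k=2: 34 Hz, 46 Hz.
k=3: 54 Hz, 66 Hz.
Within [24 Hz, 36 Hz]: 26 Hz, 34 Hz.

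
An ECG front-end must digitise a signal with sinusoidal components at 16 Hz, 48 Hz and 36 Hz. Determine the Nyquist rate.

Highest-frequency component: 48 Hz.
Nyquist rate = 2 × 48 Hz = 96 Hz.

96 Hz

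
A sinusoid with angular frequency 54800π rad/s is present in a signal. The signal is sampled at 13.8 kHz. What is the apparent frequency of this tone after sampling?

0.2 kHz

ω = 54800π rad/s → f = ω/(2π) = 27400 Hz = 27.4 kHz.
27.4 kHz mod fs = 13.6 kHz.
13.6 kHz > fs/2 = 6.9 kHz, folds to fs − 13.6 kHz = 0.2 kHz.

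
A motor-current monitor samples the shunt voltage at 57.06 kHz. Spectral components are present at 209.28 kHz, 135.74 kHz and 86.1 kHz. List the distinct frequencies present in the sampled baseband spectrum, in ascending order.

fs/2 = 28.53 kHz.
209.28 kHz mod fs = 38.1 kHz.
38.1 kHz > fs/2 = 28.53 kHz, folds to fs − 38.1 kHz = 18.96 kHz.
135.74 kHz mod fs = 21.62 kHz.
21.62 kHz ≤ fs/2 = 28.53 kHz, appears at 21.62 kHz.
86.1 kHz mod fs = 29.04 kHz.
29.04 kHz > fs/2 = 28.53 kHz, folds to fs − 29.04 kHz = 28.02 kHz.
Distinct values: {18.96 kHz, 21.62 kHz, 28.02 kHz}.

18.96 kHz, 21.62 kHz, 28.02 kHz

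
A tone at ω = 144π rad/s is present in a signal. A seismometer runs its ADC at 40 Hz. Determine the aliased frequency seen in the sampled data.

ω = 144π rad/s → f = ω/(2π) = 72 Hz.
72 Hz mod fs = 32 Hz.
32 Hz > fs/2 = 20 Hz, folds to fs − 32 Hz = 8 Hz.

8 Hz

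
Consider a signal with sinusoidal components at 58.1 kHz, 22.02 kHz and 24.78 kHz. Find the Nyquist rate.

116.2 kHz

Highest-frequency component: 58.1 kHz.
Nyquist rate = 2 × 58.1 kHz = 116.2 kHz.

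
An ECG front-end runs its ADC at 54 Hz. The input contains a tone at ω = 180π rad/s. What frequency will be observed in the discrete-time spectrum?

18 Hz

ω = 180π rad/s → f = ω/(2π) = 90 Hz.
90 Hz mod fs = 36 Hz.
36 Hz > fs/2 = 27 Hz, folds to fs − 36 Hz = 18 Hz.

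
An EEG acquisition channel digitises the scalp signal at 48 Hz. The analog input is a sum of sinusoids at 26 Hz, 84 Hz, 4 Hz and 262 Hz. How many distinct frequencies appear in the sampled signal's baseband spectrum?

3

fs/2 = 24 Hz.
26 Hz > fs/2 = 24 Hz, folds to fs − 26 Hz = 22 Hz.
84 Hz mod fs = 36 Hz.
36 Hz > fs/2 = 24 Hz, folds to fs − 36 Hz = 12 Hz.
4 Hz ≤ fs/2 = 24 Hz, passes unchanged.
262 Hz mod fs = 22 Hz.
22 Hz ≤ fs/2 = 24 Hz, appears at 22 Hz.
Distinct values: {4 Hz, 12 Hz, 22 Hz} → 3.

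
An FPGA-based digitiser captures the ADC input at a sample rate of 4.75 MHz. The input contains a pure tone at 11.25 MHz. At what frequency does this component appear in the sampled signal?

1.75 MHz

11.25 MHz mod fs = 1.75 MHz.
1.75 MHz ≤ fs/2 = 2.375 MHz, appears at 1.75 MHz.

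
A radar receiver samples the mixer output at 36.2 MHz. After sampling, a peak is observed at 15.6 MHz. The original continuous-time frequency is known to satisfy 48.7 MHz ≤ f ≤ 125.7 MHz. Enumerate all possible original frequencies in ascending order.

Frequencies that alias to 15.6 MHz are k·fs ± 15.6 MHz for integer k ≥ 0.
k=0: 15.6 MHz.
k=1: 20.6 MHz, 51.8 MHz.
k=2: 56.8 MHz, 88 MHz.
k=3: 93 MHz, 124.2 MHz.
k=4: 129.2 MHz, 160.4 MHz.
Within [48.7 MHz, 125.7 MHz]: 51.8 MHz, 56.8 MHz, 88 MHz, 93 MHz, 124.2 MHz.

51.8 MHz, 56.8 MHz, 88 MHz, 93 MHz, 124.2 MHz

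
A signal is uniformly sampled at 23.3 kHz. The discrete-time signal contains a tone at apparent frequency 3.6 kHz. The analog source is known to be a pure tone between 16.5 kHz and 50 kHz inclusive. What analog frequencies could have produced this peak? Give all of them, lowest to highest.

19.7 kHz, 26.9 kHz, 43 kHz

Frequencies that alias to 3.6 kHz are k·fs ± 3.6 kHz for integer k ≥ 0.
k=0: 3.6 kHz.
k=1: 19.7 kHz, 26.9 kHz.
k=2: 43 kHz, 50.2 kHz.
k=3: 66.3 kHz, 73.5 kHz.
Within [16.5 kHz, 50 kHz]: 19.7 kHz, 26.9 kHz, 43 kHz.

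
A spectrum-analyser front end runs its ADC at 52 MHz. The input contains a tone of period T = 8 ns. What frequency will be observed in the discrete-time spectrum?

T = 8 ns → f = 1/T = 125 MHz.
125 MHz mod fs = 21 MHz.
21 MHz ≤ fs/2 = 26 MHz, appears at 21 MHz.

21 MHz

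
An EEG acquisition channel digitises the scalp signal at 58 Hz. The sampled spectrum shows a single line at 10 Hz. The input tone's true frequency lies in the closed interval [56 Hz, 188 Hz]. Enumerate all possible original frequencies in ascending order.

68 Hz, 106 Hz, 126 Hz, 164 Hz, 184 Hz

Frequencies that alias to 10 Hz are k·fs ± 10 Hz for integer k ≥ 0.
k=0: 10 Hz.
k=1: 48 Hz, 68 Hz.
k=2: 106 Hz, 126 Hz.
k=3: 164 Hz, 184 Hz.
k=4: 222 Hz, 242 Hz.
Within [56 Hz, 188 Hz]: 68 Hz, 106 Hz, 126 Hz, 164 Hz, 184 Hz.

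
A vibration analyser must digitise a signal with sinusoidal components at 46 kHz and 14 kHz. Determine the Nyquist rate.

Highest-frequency component: 46 kHz.
Nyquist rate = 2 × 46 kHz = 92 kHz.

92 kHz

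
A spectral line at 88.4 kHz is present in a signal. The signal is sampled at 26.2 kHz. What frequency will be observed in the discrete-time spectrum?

88.4 kHz mod fs = 9.8 kHz.
9.8 kHz ≤ fs/2 = 13.1 kHz, appears at 9.8 kHz.

9.8 kHz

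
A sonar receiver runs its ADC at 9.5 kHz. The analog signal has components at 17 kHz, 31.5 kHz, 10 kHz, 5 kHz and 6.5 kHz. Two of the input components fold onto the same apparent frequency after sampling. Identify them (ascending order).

6.5 kHz, 31.5 kHz

fs/2 = 4.75 kHz.
17 kHz mod fs = 7.5 kHz.
7.5 kHz > fs/2 = 4.75 kHz, folds to fs − 7.5 kHz = 2 kHz.
31.5 kHz mod fs = 3 kHz.
3 kHz ≤ fs/2 = 4.75 kHz, appears at 3 kHz.
10 kHz mod fs = 0.5 kHz.
0.5 kHz ≤ fs/2 = 4.75 kHz, appears at 0.5 kHz.
5 kHz > fs/2 = 4.75 kHz, folds to fs − 5 kHz = 4.5 kHz.
6.5 kHz > fs/2 = 4.75 kHz, folds to fs − 6.5 kHz = 3 kHz.
6.5 kHz and 31.5 kHz both map to 3 kHz.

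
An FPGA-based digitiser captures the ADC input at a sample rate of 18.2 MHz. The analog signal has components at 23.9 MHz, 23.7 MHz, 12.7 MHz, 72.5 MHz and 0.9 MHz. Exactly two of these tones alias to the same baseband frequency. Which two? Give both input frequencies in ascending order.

12.7 MHz, 23.7 MHz

fs/2 = 9.1 MHz.
23.9 MHz mod fs = 5.7 MHz.
5.7 MHz ≤ fs/2 = 9.1 MHz, appears at 5.7 MHz.
23.7 MHz mod fs = 5.5 MHz.
5.5 MHz ≤ fs/2 = 9.1 MHz, appears at 5.5 MHz.
12.7 MHz > fs/2 = 9.1 MHz, folds to fs − 12.7 MHz = 5.5 MHz.
72.5 MHz mod fs = 17.9 MHz.
17.9 MHz > fs/2 = 9.1 MHz, folds to fs − 17.9 MHz = 0.3 MHz.
0.9 MHz ≤ fs/2 = 9.1 MHz, passes unchanged.
12.7 MHz and 23.7 MHz both map to 5.5 MHz.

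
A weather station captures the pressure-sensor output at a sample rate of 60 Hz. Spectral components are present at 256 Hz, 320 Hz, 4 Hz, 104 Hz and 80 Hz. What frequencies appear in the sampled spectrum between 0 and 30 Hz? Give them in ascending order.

fs/2 = 30 Hz.
256 Hz mod fs = 16 Hz.
16 Hz ≤ fs/2 = 30 Hz, appears at 16 Hz.
320 Hz mod fs = 20 Hz.
20 Hz ≤ fs/2 = 30 Hz, appears at 20 Hz.
4 Hz ≤ fs/2 = 30 Hz, passes unchanged.
104 Hz mod fs = 44 Hz.
44 Hz > fs/2 = 30 Hz, folds to fs − 44 Hz = 16 Hz.
80 Hz mod fs = 20 Hz.
20 Hz ≤ fs/2 = 30 Hz, appears at 20 Hz.
Distinct values: {4 Hz, 16 Hz, 20 Hz}.

4 Hz, 16 Hz, 20 Hz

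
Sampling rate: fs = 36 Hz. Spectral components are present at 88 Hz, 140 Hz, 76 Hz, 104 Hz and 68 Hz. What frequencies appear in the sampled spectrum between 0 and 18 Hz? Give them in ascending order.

fs/2 = 18 Hz.
88 Hz mod fs = 16 Hz.
16 Hz ≤ fs/2 = 18 Hz, appears at 16 Hz.
140 Hz mod fs = 32 Hz.
32 Hz > fs/2 = 18 Hz, folds to fs − 32 Hz = 4 Hz.
76 Hz mod fs = 4 Hz.
4 Hz ≤ fs/2 = 18 Hz, appears at 4 Hz.
104 Hz mod fs = 32 Hz.
32 Hz > fs/2 = 18 Hz, folds to fs − 32 Hz = 4 Hz.
68 Hz mod fs = 32 Hz.
32 Hz > fs/2 = 18 Hz, folds to fs − 32 Hz = 4 Hz.
Distinct values: {4 Hz, 16 Hz}.

4 Hz, 16 Hz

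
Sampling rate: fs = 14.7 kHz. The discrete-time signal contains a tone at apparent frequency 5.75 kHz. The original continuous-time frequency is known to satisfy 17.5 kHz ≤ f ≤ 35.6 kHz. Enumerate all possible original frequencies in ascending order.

20.45 kHz, 23.65 kHz, 35.15 kHz

Frequencies that alias to 5.75 kHz are k·fs ± 5.75 kHz for integer k ≥ 0.
k=0: 5.75 kHz.
k=1: 8.95 kHz, 20.45 kHz.
k=2: 23.65 kHz, 35.15 kHz.
k=3: 38.35 kHz, 49.85 kHz.
Within [17.5 kHz, 35.6 kHz]: 20.45 kHz, 23.65 kHz, 35.15 kHz.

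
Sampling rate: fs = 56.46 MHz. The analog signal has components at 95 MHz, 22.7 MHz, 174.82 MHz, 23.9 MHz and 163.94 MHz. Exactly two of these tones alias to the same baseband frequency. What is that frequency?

fs/2 = 28.23 MHz.
95 MHz mod fs = 38.54 MHz.
38.54 MHz > fs/2 = 28.23 MHz, folds to fs − 38.54 MHz = 17.92 MHz.
22.7 MHz ≤ fs/2 = 28.23 MHz, passes unchanged.
174.82 MHz mod fs = 5.44 MHz.
5.44 MHz ≤ fs/2 = 28.23 MHz, appears at 5.44 MHz.
23.9 MHz ≤ fs/2 = 28.23 MHz, passes unchanged.
163.94 MHz mod fs = 51.02 MHz.
51.02 MHz > fs/2 = 28.23 MHz, folds to fs − 51.02 MHz = 5.44 MHz.
163.94 MHz and 174.82 MHz both map to 5.44 MHz.

5.44 MHz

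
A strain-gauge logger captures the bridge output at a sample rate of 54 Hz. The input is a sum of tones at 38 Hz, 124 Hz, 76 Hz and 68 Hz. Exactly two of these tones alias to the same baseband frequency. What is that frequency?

16 Hz

fs/2 = 27 Hz.
38 Hz > fs/2 = 27 Hz, folds to fs − 38 Hz = 16 Hz.
124 Hz mod fs = 16 Hz.
16 Hz ≤ fs/2 = 27 Hz, appears at 16 Hz.
76 Hz mod fs = 22 Hz.
22 Hz ≤ fs/2 = 27 Hz, appears at 22 Hz.
68 Hz mod fs = 14 Hz.
14 Hz ≤ fs/2 = 27 Hz, appears at 14 Hz.
38 Hz and 124 Hz both map to 16 Hz.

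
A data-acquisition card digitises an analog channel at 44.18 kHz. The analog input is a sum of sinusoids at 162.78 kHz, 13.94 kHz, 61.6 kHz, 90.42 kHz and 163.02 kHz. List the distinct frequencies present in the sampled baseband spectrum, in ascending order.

fs/2 = 22.09 kHz.
162.78 kHz mod fs = 30.24 kHz.
30.24 kHz > fs/2 = 22.09 kHz, folds to fs − 30.24 kHz = 13.94 kHz.
13.94 kHz ≤ fs/2 = 22.09 kHz, passes unchanged.
61.6 kHz mod fs = 17.42 kHz.
17.42 kHz ≤ fs/2 = 22.09 kHz, appears at 17.42 kHz.
90.42 kHz mod fs = 2.06 kHz.
2.06 kHz ≤ fs/2 = 22.09 kHz, appears at 2.06 kHz.
163.02 kHz mod fs = 30.48 kHz.
30.48 kHz > fs/2 = 22.09 kHz, folds to fs − 30.48 kHz = 13.7 kHz.
Distinct values: {2.06 kHz, 13.7 kHz, 13.94 kHz, 17.42 kHz}.

2.06 kHz, 13.7 kHz, 13.94 kHz, 17.42 kHz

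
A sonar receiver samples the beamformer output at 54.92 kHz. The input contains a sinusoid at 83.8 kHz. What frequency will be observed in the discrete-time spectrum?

83.8 kHz mod fs = 28.88 kHz.
28.88 kHz > fs/2 = 27.46 kHz, folds to fs − 28.88 kHz = 26.04 kHz.

26.04 kHz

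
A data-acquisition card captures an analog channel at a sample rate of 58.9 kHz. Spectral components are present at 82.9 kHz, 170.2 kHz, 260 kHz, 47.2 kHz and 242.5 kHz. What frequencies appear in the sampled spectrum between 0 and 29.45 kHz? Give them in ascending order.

fs/2 = 29.45 kHz.
82.9 kHz mod fs = 24 kHz.
24 kHz ≤ fs/2 = 29.45 kHz, appears at 24 kHz.
170.2 kHz mod fs = 52.4 kHz.
52.4 kHz > fs/2 = 29.45 kHz, folds to fs − 52.4 kHz = 6.5 kHz.
260 kHz mod fs = 24.4 kHz.
24.4 kHz ≤ fs/2 = 29.45 kHz, appears at 24.4 kHz.
47.2 kHz > fs/2 = 29.45 kHz, folds to fs − 47.2 kHz = 11.7 kHz.
242.5 kHz mod fs = 6.9 kHz.
6.9 kHz ≤ fs/2 = 29.45 kHz, appears at 6.9 kHz.
Distinct values: {6.5 kHz, 6.9 kHz, 11.7 kHz, 24 kHz, 24.4 kHz}.

6.5 kHz, 6.9 kHz, 11.7 kHz, 24 kHz, 24.4 kHz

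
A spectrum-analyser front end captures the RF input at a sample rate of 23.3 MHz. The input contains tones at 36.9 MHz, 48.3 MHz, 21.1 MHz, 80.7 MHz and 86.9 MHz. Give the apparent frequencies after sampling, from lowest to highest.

1.7 MHz, 2.2 MHz, 6.3 MHz, 9.7 MHz, 10.8 MHz

fs/2 = 11.65 MHz.
36.9 MHz mod fs = 13.6 MHz.
13.6 MHz > fs/2 = 11.65 MHz, folds to fs − 13.6 MHz = 9.7 MHz.
48.3 MHz mod fs = 1.7 MHz.
1.7 MHz ≤ fs/2 = 11.65 MHz, appears at 1.7 MHz.
21.1 MHz > fs/2 = 11.65 MHz, folds to fs − 21.1 MHz = 2.2 MHz.
80.7 MHz mod fs = 10.8 MHz.
10.8 MHz ≤ fs/2 = 11.65 MHz, appears at 10.8 MHz.
86.9 MHz mod fs = 17 MHz.
17 MHz > fs/2 = 11.65 MHz, folds to fs − 17 MHz = 6.3 MHz.
Distinct values: {1.7 MHz, 2.2 MHz, 6.3 MHz, 9.7 MHz, 10.8 MHz}.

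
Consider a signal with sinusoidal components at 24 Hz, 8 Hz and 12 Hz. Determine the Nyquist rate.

Highest-frequency component: 24 Hz.
Nyquist rate = 2 × 24 Hz = 48 Hz.

48 Hz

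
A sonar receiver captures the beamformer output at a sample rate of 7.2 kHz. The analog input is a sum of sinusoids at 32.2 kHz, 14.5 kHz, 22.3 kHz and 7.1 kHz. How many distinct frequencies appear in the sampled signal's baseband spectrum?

fs/2 = 3.6 kHz.
32.2 kHz mod fs = 3.4 kHz.
3.4 kHz ≤ fs/2 = 3.6 kHz, appears at 3.4 kHz.
14.5 kHz mod fs = 0.1 kHz.
0.1 kHz ≤ fs/2 = 3.6 kHz, appears at 0.1 kHz.
22.3 kHz mod fs = 0.7 kHz.
0.7 kHz ≤ fs/2 = 3.6 kHz, appears at 0.7 kHz.
7.1 kHz > fs/2 = 3.6 kHz, folds to fs − 7.1 kHz = 0.1 kHz.
Distinct values: {0.1 kHz, 0.7 kHz, 3.4 kHz} → 3.

3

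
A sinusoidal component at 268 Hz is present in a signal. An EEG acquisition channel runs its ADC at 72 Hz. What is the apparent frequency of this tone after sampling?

20 Hz

268 Hz mod fs = 52 Hz.
52 Hz > fs/2 = 36 Hz, folds to fs − 52 Hz = 20 Hz.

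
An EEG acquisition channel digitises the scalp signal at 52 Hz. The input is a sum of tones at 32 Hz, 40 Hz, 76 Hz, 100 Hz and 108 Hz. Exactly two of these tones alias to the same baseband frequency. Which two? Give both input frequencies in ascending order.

100 Hz, 108 Hz

fs/2 = 26 Hz.
32 Hz > fs/2 = 26 Hz, folds to fs − 32 Hz = 20 Hz.
40 Hz > fs/2 = 26 Hz, folds to fs − 40 Hz = 12 Hz.
76 Hz mod fs = 24 Hz.
24 Hz ≤ fs/2 = 26 Hz, appears at 24 Hz.
100 Hz mod fs = 48 Hz.
48 Hz > fs/2 = 26 Hz, folds to fs − 48 Hz = 4 Hz.
108 Hz mod fs = 4 Hz.
4 Hz ≤ fs/2 = 26 Hz, appears at 4 Hz.
100 Hz and 108 Hz both map to 4 Hz.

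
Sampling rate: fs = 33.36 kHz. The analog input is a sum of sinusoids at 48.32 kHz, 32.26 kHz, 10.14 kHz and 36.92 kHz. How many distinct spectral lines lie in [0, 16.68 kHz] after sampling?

fs/2 = 16.68 kHz.
48.32 kHz mod fs = 14.96 kHz.
14.96 kHz ≤ fs/2 = 16.68 kHz, appears at 14.96 kHz.
32.26 kHz > fs/2 = 16.68 kHz, folds to fs − 32.26 kHz = 1.1 kHz.
10.14 kHz ≤ fs/2 = 16.68 kHz, passes unchanged.
36.92 kHz mod fs = 3.56 kHz.
3.56 kHz ≤ fs/2 = 16.68 kHz, appears at 3.56 kHz.
Distinct values: {1.1 kHz, 3.56 kHz, 10.14 kHz, 14.96 kHz} → 4.

4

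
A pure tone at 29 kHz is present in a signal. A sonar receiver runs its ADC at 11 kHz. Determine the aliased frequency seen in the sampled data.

29 kHz mod fs = 7 kHz.
7 kHz > fs/2 = 5.5 kHz, folds to fs − 7 kHz = 4 kHz.

4 kHz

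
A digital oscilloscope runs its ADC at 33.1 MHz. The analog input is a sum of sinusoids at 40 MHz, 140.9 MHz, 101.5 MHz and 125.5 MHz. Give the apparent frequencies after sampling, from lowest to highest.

fs/2 = 16.55 MHz.
40 MHz mod fs = 6.9 MHz.
6.9 MHz ≤ fs/2 = 16.55 MHz, appears at 6.9 MHz.
140.9 MHz mod fs = 8.5 MHz.
8.5 MHz ≤ fs/2 = 16.55 MHz, appears at 8.5 MHz.
101.5 MHz mod fs = 2.2 MHz.
2.2 MHz ≤ fs/2 = 16.55 MHz, appears at 2.2 MHz.
125.5 MHz mod fs = 26.2 MHz.
26.2 MHz > fs/2 = 16.55 MHz, folds to fs − 26.2 MHz = 6.9 MHz.
Distinct values: {2.2 MHz, 6.9 MHz, 8.5 MHz}.

2.2 MHz, 6.9 MHz, 8.5 MHz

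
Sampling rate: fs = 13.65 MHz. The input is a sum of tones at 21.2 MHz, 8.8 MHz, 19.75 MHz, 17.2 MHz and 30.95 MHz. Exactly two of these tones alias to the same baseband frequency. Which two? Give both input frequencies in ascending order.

fs/2 = 6.825 MHz.
21.2 MHz mod fs = 7.55 MHz.
7.55 MHz > fs/2 = 6.825 MHz, folds to fs − 7.55 MHz = 6.1 MHz.
8.8 MHz > fs/2 = 6.825 MHz, folds to fs − 8.8 MHz = 4.85 MHz.
19.75 MHz mod fs = 6.1 MHz.
6.1 MHz ≤ fs/2 = 6.825 MHz, appears at 6.1 MHz.
17.2 MHz mod fs = 3.55 MHz.
3.55 MHz ≤ fs/2 = 6.825 MHz, appears at 3.55 MHz.
30.95 MHz mod fs = 3.65 MHz.
3.65 MHz ≤ fs/2 = 6.825 MHz, appears at 3.65 MHz.
19.75 MHz and 21.2 MHz both map to 6.1 MHz.

19.75 MHz, 21.2 MHz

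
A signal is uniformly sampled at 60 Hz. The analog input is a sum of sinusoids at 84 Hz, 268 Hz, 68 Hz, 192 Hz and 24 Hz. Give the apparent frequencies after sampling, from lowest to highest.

8 Hz, 12 Hz, 24 Hz, 28 Hz

fs/2 = 30 Hz.
84 Hz mod fs = 24 Hz.
24 Hz ≤ fs/2 = 30 Hz, appears at 24 Hz.
268 Hz mod fs = 28 Hz.
28 Hz ≤ fs/2 = 30 Hz, appears at 28 Hz.
68 Hz mod fs = 8 Hz.
8 Hz ≤ fs/2 = 30 Hz, appears at 8 Hz.
192 Hz mod fs = 12 Hz.
12 Hz ≤ fs/2 = 30 Hz, appears at 12 Hz.
24 Hz ≤ fs/2 = 30 Hz, passes unchanged.
Distinct values: {8 Hz, 12 Hz, 24 Hz, 28 Hz}.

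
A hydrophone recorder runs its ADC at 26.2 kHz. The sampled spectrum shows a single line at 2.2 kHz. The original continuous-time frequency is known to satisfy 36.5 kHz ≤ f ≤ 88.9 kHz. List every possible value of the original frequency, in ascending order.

50.2 kHz, 54.6 kHz, 76.4 kHz, 80.8 kHz

Frequencies that alias to 2.2 kHz are k·fs ± 2.2 kHz for integer k ≥ 0.
k=0: 2.2 kHz.
k=1: 24 kHz, 28.4 kHz.
k=2: 50.2 kHz, 54.6 kHz.
k=3: 76.4 kHz, 80.8 kHz.
k=4: 102.6 kHz, 107 kHz.
Within [36.5 kHz, 88.9 kHz]: 50.2 kHz, 54.6 kHz, 76.4 kHz, 80.8 kHz.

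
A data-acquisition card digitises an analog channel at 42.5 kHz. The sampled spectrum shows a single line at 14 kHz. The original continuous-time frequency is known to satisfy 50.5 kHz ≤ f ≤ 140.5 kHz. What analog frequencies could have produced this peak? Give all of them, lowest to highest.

56.5 kHz, 71 kHz, 99 kHz, 113.5 kHz

Frequencies that alias to 14 kHz are k·fs ± 14 kHz for integer k ≥ 0.
k=0: 14 kHz.
k=1: 28.5 kHz, 56.5 kHz.
k=2: 71 kHz, 99 kHz.
k=3: 113.5 kHz, 141.5 kHz.
k=4: 156 kHz, 184 kHz.
Within [50.5 kHz, 140.5 kHz]: 56.5 kHz, 71 kHz, 99 kHz, 113.5 kHz.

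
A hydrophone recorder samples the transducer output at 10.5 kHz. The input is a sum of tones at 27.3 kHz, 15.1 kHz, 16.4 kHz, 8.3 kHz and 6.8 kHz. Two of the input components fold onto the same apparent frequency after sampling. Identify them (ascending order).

15.1 kHz, 16.4 kHz

fs/2 = 5.25 kHz.
27.3 kHz mod fs = 6.3 kHz.
6.3 kHz > fs/2 = 5.25 kHz, folds to fs − 6.3 kHz = 4.2 kHz.
15.1 kHz mod fs = 4.6 kHz.
4.6 kHz ≤ fs/2 = 5.25 kHz, appears at 4.6 kHz.
16.4 kHz mod fs = 5.9 kHz.
5.9 kHz > fs/2 = 5.25 kHz, folds to fs − 5.9 kHz = 4.6 kHz.
8.3 kHz > fs/2 = 5.25 kHz, folds to fs − 8.3 kHz = 2.2 kHz.
6.8 kHz > fs/2 = 5.25 kHz, folds to fs − 6.8 kHz = 3.7 kHz.
15.1 kHz and 16.4 kHz both map to 4.6 kHz.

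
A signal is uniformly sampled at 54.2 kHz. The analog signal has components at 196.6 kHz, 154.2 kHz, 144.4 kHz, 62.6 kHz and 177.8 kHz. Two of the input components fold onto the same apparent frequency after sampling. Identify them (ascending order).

fs/2 = 27.1 kHz.
196.6 kHz mod fs = 34 kHz.
34 kHz > fs/2 = 27.1 kHz, folds to fs − 34 kHz = 20.2 kHz.
154.2 kHz mod fs = 45.8 kHz.
45.8 kHz > fs/2 = 27.1 kHz, folds to fs − 45.8 kHz = 8.4 kHz.
144.4 kHz mod fs = 36 kHz.
36 kHz > fs/2 = 27.1 kHz, folds to fs − 36 kHz = 18.2 kHz.
62.6 kHz mod fs = 8.4 kHz.
8.4 kHz ≤ fs/2 = 27.1 kHz, appears at 8.4 kHz.
177.8 kHz mod fs = 15.2 kHz.
15.2 kHz ≤ fs/2 = 27.1 kHz, appears at 15.2 kHz.
62.6 kHz and 154.2 kHz both map to 8.4 kHz.

62.6 kHz, 154.2 kHz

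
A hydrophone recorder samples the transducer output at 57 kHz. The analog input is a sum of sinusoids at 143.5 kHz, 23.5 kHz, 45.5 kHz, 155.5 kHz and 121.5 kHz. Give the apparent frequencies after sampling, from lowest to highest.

7.5 kHz, 11.5 kHz, 15.5 kHz, 23.5 kHz, 27.5 kHz

fs/2 = 28.5 kHz.
143.5 kHz mod fs = 29.5 kHz.
29.5 kHz > fs/2 = 28.5 kHz, folds to fs − 29.5 kHz = 27.5 kHz.
23.5 kHz ≤ fs/2 = 28.5 kHz, passes unchanged.
45.5 kHz > fs/2 = 28.5 kHz, folds to fs − 45.5 kHz = 11.5 kHz.
155.5 kHz mod fs = 41.5 kHz.
41.5 kHz > fs/2 = 28.5 kHz, folds to fs − 41.5 kHz = 15.5 kHz.
121.5 kHz mod fs = 7.5 kHz.
7.5 kHz ≤ fs/2 = 28.5 kHz, appears at 7.5 kHz.
Distinct values: {7.5 kHz, 11.5 kHz, 15.5 kHz, 23.5 kHz, 27.5 kHz}.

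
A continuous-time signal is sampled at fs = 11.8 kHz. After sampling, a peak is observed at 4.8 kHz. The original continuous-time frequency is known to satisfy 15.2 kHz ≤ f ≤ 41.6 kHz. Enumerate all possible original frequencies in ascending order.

Frequencies that alias to 4.8 kHz are k·fs ± 4.8 kHz for integer k ≥ 0.
k=0: 4.8 kHz.
k=1: 7 kHz, 16.6 kHz.
k=2: 18.8 kHz, 28.4 kHz.
k=3: 30.6 kHz, 40.2 kHz.
k=4: 42.4 kHz, 52 kHz.
Within [15.2 kHz, 41.6 kHz]: 16.6 kHz, 18.8 kHz, 28.4 kHz, 30.6 kHz, 40.2 kHz.

16.6 kHz, 18.8 kHz, 28.4 kHz, 30.6 kHz, 40.2 kHz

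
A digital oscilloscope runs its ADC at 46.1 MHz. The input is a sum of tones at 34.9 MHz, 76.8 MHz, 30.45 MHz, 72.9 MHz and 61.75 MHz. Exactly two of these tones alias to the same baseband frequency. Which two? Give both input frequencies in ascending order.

fs/2 = 23.05 MHz.
34.9 MHz > fs/2 = 23.05 MHz, folds to fs − 34.9 MHz = 11.2 MHz.
76.8 MHz mod fs = 30.7 MHz.
30.7 MHz > fs/2 = 23.05 MHz, folds to fs − 30.7 MHz = 15.4 MHz.
30.45 MHz > fs/2 = 23.05 MHz, folds to fs − 30.45 MHz = 15.65 MHz.
72.9 MHz mod fs = 26.8 MHz.
26.8 MHz > fs/2 = 23.05 MHz, folds to fs − 26.8 MHz = 19.3 MHz.
61.75 MHz mod fs = 15.65 MHz.
15.65 MHz ≤ fs/2 = 23.05 MHz, appears at 15.65 MHz.
30.45 MHz and 61.75 MHz both map to 15.65 MHz.

30.45 MHz, 61.75 MHz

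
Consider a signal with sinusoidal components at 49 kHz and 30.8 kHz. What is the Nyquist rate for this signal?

Highest-frequency component: 49 kHz.
Nyquist rate = 2 × 49 kHz = 98 kHz.

98 kHz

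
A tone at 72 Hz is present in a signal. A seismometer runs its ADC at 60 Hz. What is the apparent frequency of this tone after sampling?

12 Hz

72 Hz mod fs = 12 Hz.
12 Hz ≤ fs/2 = 30 Hz, appears at 12 Hz.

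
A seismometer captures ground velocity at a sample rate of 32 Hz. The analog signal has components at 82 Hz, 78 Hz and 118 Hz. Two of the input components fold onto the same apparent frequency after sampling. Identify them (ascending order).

78 Hz, 82 Hz

fs/2 = 16 Hz.
82 Hz mod fs = 18 Hz.
18 Hz > fs/2 = 16 Hz, folds to fs − 18 Hz = 14 Hz.
78 Hz mod fs = 14 Hz.
14 Hz ≤ fs/2 = 16 Hz, appears at 14 Hz.
118 Hz mod fs = 22 Hz.
22 Hz > fs/2 = 16 Hz, folds to fs − 22 Hz = 10 Hz.
78 Hz and 82 Hz both map to 14 Hz.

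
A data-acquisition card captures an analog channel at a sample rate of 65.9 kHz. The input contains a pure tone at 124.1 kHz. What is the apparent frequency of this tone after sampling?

7.7 kHz

124.1 kHz mod fs = 58.2 kHz.
58.2 kHz > fs/2 = 32.95 kHz, folds to fs − 58.2 kHz = 7.7 kHz.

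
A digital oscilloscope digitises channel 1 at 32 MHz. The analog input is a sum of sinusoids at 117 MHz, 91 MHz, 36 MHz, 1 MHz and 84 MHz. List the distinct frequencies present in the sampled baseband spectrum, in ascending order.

1 MHz, 4 MHz, 5 MHz, 11 MHz, 12 MHz

fs/2 = 16 MHz.
117 MHz mod fs = 21 MHz.
21 MHz > fs/2 = 16 MHz, folds to fs − 21 MHz = 11 MHz.
91 MHz mod fs = 27 MHz.
27 MHz > fs/2 = 16 MHz, folds to fs − 27 MHz = 5 MHz.
36 MHz mod fs = 4 MHz.
4 MHz ≤ fs/2 = 16 MHz, appears at 4 MHz.
1 MHz ≤ fs/2 = 16 MHz, passes unchanged.
84 MHz mod fs = 20 MHz.
20 MHz > fs/2 = 16 MHz, folds to fs − 20 MHz = 12 MHz.
Distinct values: {1 MHz, 4 MHz, 5 MHz, 11 MHz, 12 MHz}.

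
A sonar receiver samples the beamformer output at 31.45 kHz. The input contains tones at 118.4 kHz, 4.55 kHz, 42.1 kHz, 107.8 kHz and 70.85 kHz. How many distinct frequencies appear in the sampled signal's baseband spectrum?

fs/2 = 15.725 kHz.
118.4 kHz mod fs = 24.05 kHz.
24.05 kHz > fs/2 = 15.725 kHz, folds to fs − 24.05 kHz = 7.4 kHz.
4.55 kHz ≤ fs/2 = 15.725 kHz, passes unchanged.
42.1 kHz mod fs = 10.65 kHz.
10.65 kHz ≤ fs/2 = 15.725 kHz, appears at 10.65 kHz.
107.8 kHz mod fs = 13.45 kHz.
13.45 kHz ≤ fs/2 = 15.725 kHz, appears at 13.45 kHz.
70.85 kHz mod fs = 7.95 kHz.
7.95 kHz ≤ fs/2 = 15.725 kHz, appears at 7.95 kHz.
Distinct values: {4.55 kHz, 7.4 kHz, 7.95 kHz, 10.65 kHz, 13.45 kHz} → 5.

5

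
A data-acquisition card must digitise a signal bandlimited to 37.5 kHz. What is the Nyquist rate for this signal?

75 kHz

Nyquist rate = 2 × 37.5 kHz = 75 kHz.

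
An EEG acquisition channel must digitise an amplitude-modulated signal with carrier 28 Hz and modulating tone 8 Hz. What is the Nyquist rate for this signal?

72 Hz

AM sidebands sit at fc ± fm = 20 Hz and 36 Hz.
Highest-frequency component: 36 Hz.
Nyquist rate = 2 × 36 Hz = 72 Hz.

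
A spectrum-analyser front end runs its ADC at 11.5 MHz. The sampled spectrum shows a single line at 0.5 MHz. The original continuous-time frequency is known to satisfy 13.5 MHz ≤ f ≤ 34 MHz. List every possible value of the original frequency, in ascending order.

Frequencies that alias to 0.5 MHz are k·fs ± 0.5 MHz for integer k ≥ 0.
k=0: 0.5 MHz.
k=1: 11 MHz, 12 MHz.
k=2: 22.5 MHz, 23.5 MHz.
k=3: 34 MHz, 35 MHz.
k=4: 45.5 MHz, 46.5 MHz.
Within [13.5 MHz, 34 MHz]: 22.5 MHz, 23.5 MHz, 34 MHz.

22.5 MHz, 23.5 MHz, 34 MHz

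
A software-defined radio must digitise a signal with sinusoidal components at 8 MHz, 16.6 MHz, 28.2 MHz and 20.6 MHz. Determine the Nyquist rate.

56.4 MHz

Highest-frequency component: 28.2 MHz.
Nyquist rate = 2 × 28.2 MHz = 56.4 MHz.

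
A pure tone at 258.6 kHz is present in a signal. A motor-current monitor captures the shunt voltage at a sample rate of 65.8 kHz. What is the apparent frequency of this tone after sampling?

4.6 kHz

258.6 kHz mod fs = 61.2 kHz.
61.2 kHz > fs/2 = 32.9 kHz, folds to fs − 61.2 kHz = 4.6 kHz.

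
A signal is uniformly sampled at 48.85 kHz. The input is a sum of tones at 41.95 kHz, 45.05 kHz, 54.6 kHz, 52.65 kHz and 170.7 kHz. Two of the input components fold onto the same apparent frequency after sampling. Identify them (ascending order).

fs/2 = 24.425 kHz.
41.95 kHz > fs/2 = 24.425 kHz, folds to fs − 41.95 kHz = 6.9 kHz.
45.05 kHz > fs/2 = 24.425 kHz, folds to fs − 45.05 kHz = 3.8 kHz.
54.6 kHz mod fs = 5.75 kHz.
5.75 kHz ≤ fs/2 = 24.425 kHz, appears at 5.75 kHz.
52.65 kHz mod fs = 3.8 kHz.
3.8 kHz ≤ fs/2 = 24.425 kHz, appears at 3.8 kHz.
170.7 kHz mod fs = 24.15 kHz.
24.15 kHz ≤ fs/2 = 24.425 kHz, appears at 24.15 kHz.
45.05 kHz and 52.65 kHz both map to 3.8 kHz.

45.05 kHz, 52.65 kHz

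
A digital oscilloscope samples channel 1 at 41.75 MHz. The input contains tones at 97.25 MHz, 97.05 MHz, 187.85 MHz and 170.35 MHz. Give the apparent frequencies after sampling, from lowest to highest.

3.35 MHz, 13.55 MHz, 13.75 MHz, 20.85 MHz

fs/2 = 20.875 MHz.
97.25 MHz mod fs = 13.75 MHz.
13.75 MHz ≤ fs/2 = 20.875 MHz, appears at 13.75 MHz.
97.05 MHz mod fs = 13.55 MHz.
13.55 MHz ≤ fs/2 = 20.875 MHz, appears at 13.55 MHz.
187.85 MHz mod fs = 20.85 MHz.
20.85 MHz ≤ fs/2 = 20.875 MHz, appears at 20.85 MHz.
170.35 MHz mod fs = 3.35 MHz.
3.35 MHz ≤ fs/2 = 20.875 MHz, appears at 3.35 MHz.
Distinct values: {3.35 MHz, 13.55 MHz, 13.75 MHz, 20.85 MHz}.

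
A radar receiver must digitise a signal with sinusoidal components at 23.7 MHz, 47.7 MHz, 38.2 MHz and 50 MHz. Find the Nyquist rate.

Highest-frequency component: 50 MHz.
Nyquist rate = 2 × 50 MHz = 100 MHz.

100 MHz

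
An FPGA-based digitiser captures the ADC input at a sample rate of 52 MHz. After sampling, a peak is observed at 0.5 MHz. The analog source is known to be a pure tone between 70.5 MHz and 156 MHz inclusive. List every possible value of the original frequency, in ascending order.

103.5 MHz, 104.5 MHz, 155.5 MHz

Frequencies that alias to 0.5 MHz are k·fs ± 0.5 MHz for integer k ≥ 0.
k=0: 0.5 MHz.
k=1: 51.5 MHz, 52.5 MHz.
k=2: 103.5 MHz, 104.5 MHz.
k=3: 155.5 MHz, 156.5 MHz.
k=4: 207.5 MHz, 208.5 MHz.
Within [70.5 MHz, 156 MHz]: 103.5 MHz, 104.5 MHz, 155.5 MHz.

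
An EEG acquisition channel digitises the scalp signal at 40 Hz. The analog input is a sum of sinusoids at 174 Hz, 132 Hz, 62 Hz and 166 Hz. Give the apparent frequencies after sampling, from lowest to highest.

fs/2 = 20 Hz.
174 Hz mod fs = 14 Hz.
14 Hz ≤ fs/2 = 20 Hz, appears at 14 Hz.
132 Hz mod fs = 12 Hz.
12 Hz ≤ fs/2 = 20 Hz, appears at 12 Hz.
62 Hz mod fs = 22 Hz.
22 Hz > fs/2 = 20 Hz, folds to fs − 22 Hz = 18 Hz.
166 Hz mod fs = 6 Hz.
6 Hz ≤ fs/2 = 20 Hz, appears at 6 Hz.
Distinct values: {6 Hz, 12 Hz, 14 Hz, 18 Hz}.

6 Hz, 12 Hz, 14 Hz, 18 Hz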